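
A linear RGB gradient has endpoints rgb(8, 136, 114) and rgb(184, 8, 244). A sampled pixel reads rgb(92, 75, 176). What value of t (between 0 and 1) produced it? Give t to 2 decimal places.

Invert the lerp on the R channel (largest span, 176): t = (92 − 8) / (184 − 8) = 84/176 = 0.47727.
Check on G: (75 − 136)/(8 − 136) = 0.4766 ✓

0.48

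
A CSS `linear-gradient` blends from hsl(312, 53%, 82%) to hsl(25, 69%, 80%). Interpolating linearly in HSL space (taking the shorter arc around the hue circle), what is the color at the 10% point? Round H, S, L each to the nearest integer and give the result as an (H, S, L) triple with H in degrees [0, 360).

(319, 55, 82)

Hue: 25 − 312 = -287°, but |-287| > 180 so the shorter arc goes the other way: Δh = -287 + 360 = 73°.
H = 312 + 0.1 × (73) = 319.3 → 319°
S = 53 + 0.1 × (69 − 53) = 54.6 → 55%
L = 82 + 0.1 × (80 − 82) = 81.8 → 82%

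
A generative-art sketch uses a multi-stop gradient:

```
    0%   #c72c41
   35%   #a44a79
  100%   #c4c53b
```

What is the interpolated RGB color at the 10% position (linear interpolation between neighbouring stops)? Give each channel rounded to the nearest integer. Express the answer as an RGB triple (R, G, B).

10% lies between the 0% and 35% stops, so the local fraction is t = (10 − 0)/(35 − 0) = 10/35 ≈ 0.2857.
#c72c41 → (199, 44, 65); #a44a79 → (164, 74, 121).
R = 199 + 0.2857 × (164 − 199) = 189 → 189
G = 44 + 0.2857 × (74 − 44) = 52.571 → 53
B = 65 + 0.2857 × (121 − 65) = 80.999 → 81

(189, 53, 81)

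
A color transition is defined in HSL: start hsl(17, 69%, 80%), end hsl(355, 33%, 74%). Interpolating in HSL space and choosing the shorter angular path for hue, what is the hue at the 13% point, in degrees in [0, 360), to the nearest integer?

Hue: 355 − 17 = 338°, but |338| > 180 so the shorter arc goes the other way: Δh = 338 − 360 = -22°.
H = 17 + 0.13 × (-22) = 14.14 → 14°

14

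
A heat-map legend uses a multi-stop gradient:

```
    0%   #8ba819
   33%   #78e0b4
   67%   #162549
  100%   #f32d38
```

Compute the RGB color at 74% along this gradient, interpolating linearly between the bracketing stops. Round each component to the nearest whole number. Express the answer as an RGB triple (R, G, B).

74% lies between the 67% and 100% stops, so the local fraction is t = (74 − 67)/(100 − 67) = 7/33 ≈ 0.2121.
#162549 → (22, 37, 73); #f32d38 → (243, 45, 56).
R = 22 + 0.2121 × (243 − 22) = 68.874 → 69
G = 37 + 0.2121 × (45 − 37) = 38.697 → 39
B = 73 + 0.2121 × (56 − 73) = 69.394 → 69

(69, 39, 69)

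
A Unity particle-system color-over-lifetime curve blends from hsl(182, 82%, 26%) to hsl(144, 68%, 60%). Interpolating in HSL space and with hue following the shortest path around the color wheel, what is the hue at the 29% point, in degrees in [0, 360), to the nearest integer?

Hue arc: Δh = 144 − 182 = -38° (|Δh| ≤ 180, already the shorter path).
H = 182 + 0.29 × (-38) = 170.98 → 171°

171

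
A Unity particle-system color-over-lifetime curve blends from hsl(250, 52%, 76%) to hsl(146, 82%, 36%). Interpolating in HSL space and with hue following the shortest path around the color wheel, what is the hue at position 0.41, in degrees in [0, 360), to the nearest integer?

207

Hue arc: Δh = 146 − 250 = -104° (|Δh| ≤ 180, already the shorter path).
H = 250 + 0.41 × (-104) = 207.36 → 207°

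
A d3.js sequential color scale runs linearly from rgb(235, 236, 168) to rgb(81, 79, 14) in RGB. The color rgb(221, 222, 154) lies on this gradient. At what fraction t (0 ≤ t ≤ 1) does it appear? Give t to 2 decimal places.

0.09

Invert the lerp on the G channel (largest span, 157): t = (222 − 236) / (79 − 236) = -14/-157 = 0.089172.
Check on R: (221 − 235)/(81 − 235) = 0.09091 ✓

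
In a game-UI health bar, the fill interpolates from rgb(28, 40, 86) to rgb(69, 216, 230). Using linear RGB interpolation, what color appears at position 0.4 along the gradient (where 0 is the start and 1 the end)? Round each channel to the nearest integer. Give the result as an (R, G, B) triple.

R = 28 + 0.4 × (69 − 28) = 28 + 0.4 × 41 = 44.4 → 44
G = 40 + 0.4 × (216 − 40) = 40 + 0.4 × 176 = 110.4 → 110
B = 86 + 0.4 × (230 − 86) = 86 + 0.4 × 144 = 143.6 → 144

(44, 110, 144)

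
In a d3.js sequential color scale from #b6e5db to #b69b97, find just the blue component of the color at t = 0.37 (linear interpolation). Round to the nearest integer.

B₁ = 219 (from #b6e5db), B₂ = 151 (from #b69b97).
B = 219 + 0.37 × (151 − 219) = 193.84 → 194

194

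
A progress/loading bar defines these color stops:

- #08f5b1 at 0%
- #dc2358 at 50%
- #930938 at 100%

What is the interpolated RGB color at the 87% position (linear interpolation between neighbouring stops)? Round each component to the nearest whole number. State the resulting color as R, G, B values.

87% lies between the 50% and 100% stops, so the local fraction is t = (87 − 50)/(100 − 50) = 37/50 ≈ 0.74.
#dc2358 → (220, 35, 88); #930938 → (147, 9, 56).
R = 220 + 0.74 × (147 − 220) = 165.98 → 166
G = 35 + 0.74 × (9 − 35) = 15.76 → 16
B = 88 + 0.74 × (56 − 88) = 64.32 → 64

(166, 16, 64)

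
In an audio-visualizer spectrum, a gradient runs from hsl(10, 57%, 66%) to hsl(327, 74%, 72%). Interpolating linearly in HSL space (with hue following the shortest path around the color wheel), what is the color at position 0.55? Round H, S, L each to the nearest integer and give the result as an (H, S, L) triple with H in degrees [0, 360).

(346, 66, 69)

Hue: 327 − 10 = 317°, but |317| > 180 so the shorter arc goes the other way: Δh = 317 − 360 = -43°.
H = 10 + 0.55 × (-43) = -13.65 → -14 → -14 mod 360 = 346°
S = 57 + 0.55 × (74 − 57) = 66.35 → 66%
L = 66 + 0.55 × (72 − 66) = 69.3 → 69%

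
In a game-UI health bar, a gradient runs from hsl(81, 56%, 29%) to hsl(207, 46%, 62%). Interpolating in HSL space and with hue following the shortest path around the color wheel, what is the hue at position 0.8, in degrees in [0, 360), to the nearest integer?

Hue arc: Δh = 207 − 81 = 126° (|Δh| ≤ 180, already the shorter path).
H = 81 + 0.8 × (126) = 181.8 → 182°

182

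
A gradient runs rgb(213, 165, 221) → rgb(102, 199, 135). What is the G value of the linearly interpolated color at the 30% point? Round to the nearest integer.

175

G = 165 + 0.3 × (199 − 165) = 175.2 → 175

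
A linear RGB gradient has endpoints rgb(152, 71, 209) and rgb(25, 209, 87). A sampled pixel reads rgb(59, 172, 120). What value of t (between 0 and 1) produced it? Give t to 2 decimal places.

0.73

Invert the lerp on the G channel (largest span, 138): t = (172 − 71) / (209 − 71) = 101/138 = 0.73188.
Check on R: (59 − 152)/(25 − 152) = 0.7323 ✓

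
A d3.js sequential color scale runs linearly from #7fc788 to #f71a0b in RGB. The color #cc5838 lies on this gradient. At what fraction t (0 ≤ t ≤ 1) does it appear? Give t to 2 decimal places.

Invert the lerp on the G channel (largest span, 173): t = (88 − 199) / (26 − 199) = -111/-173 = 0.64162.
Check on R: (204 − 127)/(247 − 127) = 0.6417 ✓

0.64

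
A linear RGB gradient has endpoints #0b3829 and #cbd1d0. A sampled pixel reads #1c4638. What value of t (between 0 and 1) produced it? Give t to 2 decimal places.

0.09

Invert the lerp on the R channel (largest span, 192): t = (28 − 11) / (203 − 11) = 17/192 = 0.088542.
Check on G: (70 − 56)/(209 − 56) = 0.0915 ✓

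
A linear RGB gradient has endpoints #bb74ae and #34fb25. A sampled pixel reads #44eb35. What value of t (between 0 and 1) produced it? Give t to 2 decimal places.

0.88

Invert the lerp on the B channel (largest span, 137): t = (53 − 174) / (37 − 174) = -121/-137 = 0.88321.
Check on R: (68 − 187)/(52 − 187) = 0.8815 ✓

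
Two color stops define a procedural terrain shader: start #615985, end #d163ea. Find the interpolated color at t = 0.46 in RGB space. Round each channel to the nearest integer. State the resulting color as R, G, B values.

#615985 → (97, 89, 133); #d163ea → (209, 99, 234).
R = 97 + 0.46 × (209 − 97) = 97 + 0.46 × 112 = 148.52 → 149
G = 89 + 0.46 × (99 − 89) = 89 + 0.46 × 10 = 93.6 → 94
B = 133 + 0.46 × (234 − 133) = 133 + 0.46 × 101 = 179.46 → 179

(149, 94, 179)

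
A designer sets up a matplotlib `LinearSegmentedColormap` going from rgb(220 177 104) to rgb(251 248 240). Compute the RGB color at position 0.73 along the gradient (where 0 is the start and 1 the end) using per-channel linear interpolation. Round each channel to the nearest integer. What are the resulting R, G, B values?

R = 220 + 0.73 × (251 − 220) = 220 + 0.73 × 31 = 242.63 → 243
G = 177 + 0.73 × (248 − 177) = 177 + 0.73 × 71 = 228.83 → 229
B = 104 + 0.73 × (240 − 104) = 104 + 0.73 × 136 = 203.28 → 203

(243, 229, 203)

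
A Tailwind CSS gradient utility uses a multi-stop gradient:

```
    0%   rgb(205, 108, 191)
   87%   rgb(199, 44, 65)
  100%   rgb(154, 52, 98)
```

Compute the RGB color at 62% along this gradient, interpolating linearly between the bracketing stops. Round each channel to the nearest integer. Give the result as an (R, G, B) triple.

(201, 62, 101)

62% lies between the 0% and 87% stops, so the local fraction is t = (62 − 0)/(87 − 0) = 62/87 ≈ 0.7126.
R = 205 + 0.7126 × (199 − 205) = 200.724 → 201
G = 108 + 0.7126 × (44 − 108) = 62.394 → 62
B = 191 + 0.7126 × (65 − 191) = 101.212 → 101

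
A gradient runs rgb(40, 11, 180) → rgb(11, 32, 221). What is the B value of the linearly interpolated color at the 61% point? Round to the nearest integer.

205

B = 180 + 0.61 × (221 − 180) = 205.01 → 205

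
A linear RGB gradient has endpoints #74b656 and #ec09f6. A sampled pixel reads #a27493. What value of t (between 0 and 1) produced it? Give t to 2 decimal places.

0.38

Invert the lerp on the G channel (largest span, 173): t = (116 − 182) / (9 − 182) = -66/-173 = 0.3815.
Check on R: (162 − 116)/(236 − 116) = 0.3833 ✓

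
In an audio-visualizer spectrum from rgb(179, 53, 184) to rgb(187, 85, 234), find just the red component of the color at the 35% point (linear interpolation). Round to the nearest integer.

R = 179 + 0.35 × (187 − 179) = 181.8 → 182

182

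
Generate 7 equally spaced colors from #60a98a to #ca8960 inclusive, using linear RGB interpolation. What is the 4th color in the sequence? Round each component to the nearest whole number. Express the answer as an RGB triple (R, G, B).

With 7 swatches and endpoints inclusive, swatch 4 sits at t = (4 − 1)/(7 − 1) = 3/6 ≈ 0.5.
#60a98a → (96, 169, 138); #ca8960 → (202, 137, 96).
R = 96 + 0.5 × (202 − 96) = 149 → 149
G = 169 + 0.5 × (137 − 169) = 153 → 153
B = 138 + 0.5 × (96 − 138) = 117 → 117

(149, 153, 117)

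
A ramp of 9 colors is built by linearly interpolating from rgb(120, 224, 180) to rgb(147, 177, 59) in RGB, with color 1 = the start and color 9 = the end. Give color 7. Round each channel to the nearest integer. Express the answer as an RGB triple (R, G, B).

With 9 swatches and endpoints inclusive, swatch 7 sits at t = (7 − 1)/(9 − 1) = 6/8 ≈ 0.75.
R = 120 + 0.75 × (147 − 120) = 140.25 → 140
G = 224 + 0.75 × (177 − 224) = 188.75 → 189
B = 180 + 0.75 × (59 − 180) = 89.25 → 89

(140, 189, 89)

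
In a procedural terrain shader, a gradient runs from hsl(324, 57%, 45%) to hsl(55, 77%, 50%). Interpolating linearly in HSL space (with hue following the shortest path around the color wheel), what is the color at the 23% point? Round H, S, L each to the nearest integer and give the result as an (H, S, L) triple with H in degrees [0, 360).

(345, 62, 46)

Hue: 55 − 324 = -269°, but |-269| > 180 so the shorter arc goes the other way: Δh = -269 + 360 = 91°.
H = 324 + 0.23 × (91) = 344.93 → 345°
S = 57 + 0.23 × (77 − 57) = 61.6 → 62%
L = 45 + 0.23 × (50 − 45) = 46.15 → 46%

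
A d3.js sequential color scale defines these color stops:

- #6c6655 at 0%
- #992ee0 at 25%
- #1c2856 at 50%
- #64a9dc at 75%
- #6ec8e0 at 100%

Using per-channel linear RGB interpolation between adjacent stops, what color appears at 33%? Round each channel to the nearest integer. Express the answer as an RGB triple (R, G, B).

(113, 44, 180)

33% lies between the 25% and 50% stops, so the local fraction is t = (33 − 25)/(50 − 25) = 8/25 ≈ 0.32.
#992ee0 → (153, 46, 224); #1c2856 → (28, 40, 86).
R = 153 + 0.32 × (28 − 153) = 113 → 113
G = 46 + 0.32 × (40 − 46) = 44.08 → 44
B = 224 + 0.32 × (86 − 224) = 179.84 → 180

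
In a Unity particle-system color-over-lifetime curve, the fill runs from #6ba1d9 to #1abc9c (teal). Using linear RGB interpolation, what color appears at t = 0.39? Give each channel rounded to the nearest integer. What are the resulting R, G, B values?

(75, 172, 193)

#6ba1d9 → (107, 161, 217); #1abc9c → (26, 188, 156).
R = 107 + 0.39 × (26 − 107) = 107 + 0.39 × -81 = 75.41 → 75
G = 161 + 0.39 × (188 − 161) = 161 + 0.39 × 27 = 171.53 → 172
B = 217 + 0.39 × (156 − 217) = 217 + 0.39 × -61 = 193.21 → 193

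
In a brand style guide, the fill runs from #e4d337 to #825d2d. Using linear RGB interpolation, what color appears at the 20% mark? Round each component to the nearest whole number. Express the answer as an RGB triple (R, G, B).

#e4d337 → (228, 211, 55); #825d2d → (130, 93, 45).
20% corresponds to t = 0.2.
R = 228 + 0.2 × (130 − 228) = 228 + 0.2 × -98 = 208.4 → 208
G = 211 + 0.2 × (93 − 211) = 211 + 0.2 × -118 = 187.4 → 187
B = 55 + 0.2 × (45 − 55) = 55 + 0.2 × -10 = 53 → 53

(208, 187, 53)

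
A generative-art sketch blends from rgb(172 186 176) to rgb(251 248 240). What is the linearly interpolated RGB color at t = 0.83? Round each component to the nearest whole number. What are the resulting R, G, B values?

R = 172 + 0.83 × (251 − 172) = 172 + 0.83 × 79 = 237.57 → 238
G = 186 + 0.83 × (248 − 186) = 186 + 0.83 × 62 = 237.46 → 237
B = 176 + 0.83 × (240 − 176) = 176 + 0.83 × 64 = 229.12 → 229
So the blended color is (238, 237, 229), about #eeede5.

(238, 237, 229)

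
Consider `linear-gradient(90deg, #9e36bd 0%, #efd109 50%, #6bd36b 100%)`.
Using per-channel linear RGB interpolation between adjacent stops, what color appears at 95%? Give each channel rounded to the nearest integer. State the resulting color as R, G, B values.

95% lies between the 50% and 100% stops, so the local fraction is t = (95 − 50)/(100 − 50) = 45/50 ≈ 0.9.
#efd109 → (239, 209, 9); #6bd36b → (107, 211, 107).
R = 239 + 0.9 × (107 − 239) = 120.2 → 120
G = 209 + 0.9 × (211 − 209) = 210.8 → 211
B = 9 + 0.9 × (107 − 9) = 97.2 → 97

(120, 211, 97)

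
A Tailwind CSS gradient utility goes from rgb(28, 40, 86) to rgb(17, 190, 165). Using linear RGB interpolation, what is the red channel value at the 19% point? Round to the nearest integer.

R = 28 + 0.19 × (17 − 28) = 25.91 → 26

26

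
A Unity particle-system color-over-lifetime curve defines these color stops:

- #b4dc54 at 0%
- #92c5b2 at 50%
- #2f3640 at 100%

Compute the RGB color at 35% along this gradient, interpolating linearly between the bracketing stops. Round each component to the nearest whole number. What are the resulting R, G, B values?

35% lies between the 0% and 50% stops, so the local fraction is t = (35 − 0)/(50 − 0) = 35/50 ≈ 0.7.
#b4dc54 → (180, 220, 84); #92c5b2 → (146, 197, 178).
R = 180 + 0.7 × (146 − 180) = 156.2 → 156
G = 220 + 0.7 × (197 − 220) = 203.9 → 204
B = 84 + 0.7 × (178 − 84) = 149.8 → 150

(156, 204, 150)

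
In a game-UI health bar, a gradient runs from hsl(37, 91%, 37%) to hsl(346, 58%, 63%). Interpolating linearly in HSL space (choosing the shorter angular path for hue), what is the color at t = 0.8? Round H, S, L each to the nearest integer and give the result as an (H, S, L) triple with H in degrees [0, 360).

Hue: 346 − 37 = 309°, but |309| > 180 so the shorter arc goes the other way: Δh = 309 − 360 = -51°.
H = 37 + 0.8 × (-51) = -3.8 → -4 → -4 mod 360 = 356°
S = 91 + 0.8 × (58 − 91) = 64.6 → 65%
L = 37 + 0.8 × (63 − 37) = 57.8 → 58%

(356, 65, 58)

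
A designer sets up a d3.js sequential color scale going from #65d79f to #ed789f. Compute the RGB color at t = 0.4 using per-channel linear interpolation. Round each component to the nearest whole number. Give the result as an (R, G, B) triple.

(155, 177, 159)

#65d79f → (101, 215, 159); #ed789f → (237, 120, 159).
R = 101 + 0.4 × (237 − 101) = 101 + 0.4 × 136 = 155.4 → 155
G = 215 + 0.4 × (120 − 215) = 215 + 0.4 × -95 = 177 → 177
B = 159 + 0.4 × (159 − 159) = 159 + 0.4 × 0 = 159 → 159
So the blended color is (155, 177, 159), about #9bb19f.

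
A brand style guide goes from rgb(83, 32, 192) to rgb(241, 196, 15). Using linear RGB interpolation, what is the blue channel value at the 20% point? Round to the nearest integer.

B = 192 + 0.2 × (15 − 192) = 156.6 → 157

157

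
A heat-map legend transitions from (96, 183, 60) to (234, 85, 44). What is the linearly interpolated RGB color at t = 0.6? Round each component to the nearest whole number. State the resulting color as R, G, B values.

(179, 124, 50)

R = 96 + 0.6 × (234 − 96) = 96 + 0.6 × 138 = 178.8 → 179
G = 183 + 0.6 × (85 − 183) = 183 + 0.6 × -98 = 124.2 → 124
B = 60 + 0.6 × (44 − 60) = 60 + 0.6 × -16 = 50.4 → 50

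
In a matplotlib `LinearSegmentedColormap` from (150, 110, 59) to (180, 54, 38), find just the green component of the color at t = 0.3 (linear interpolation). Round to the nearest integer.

93

G = 110 + 0.3 × (54 − 110) = 93.2 → 93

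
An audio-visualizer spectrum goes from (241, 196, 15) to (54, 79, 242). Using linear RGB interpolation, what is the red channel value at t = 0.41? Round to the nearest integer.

164

R = 241 + 0.41 × (54 − 241) = 164.33 → 164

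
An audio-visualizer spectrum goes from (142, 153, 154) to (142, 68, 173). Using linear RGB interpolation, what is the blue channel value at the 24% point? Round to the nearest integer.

159

B = 154 + 0.24 × (173 − 154) = 158.56 → 159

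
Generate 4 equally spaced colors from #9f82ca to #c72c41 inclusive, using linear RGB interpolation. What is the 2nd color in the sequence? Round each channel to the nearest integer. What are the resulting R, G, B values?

With 4 swatches and endpoints inclusive, swatch 2 sits at t = (2 − 1)/(4 − 1) = 1/3 ≈ 0.3333.
#9f82ca → (159, 130, 202); #c72c41 → (199, 44, 65).
R = 159 + 0.3333 × (199 − 159) = 172.332 → 172
G = 130 + 0.3333 × (44 − 130) = 101.336 → 101
B = 202 + 0.3333 × (65 − 202) = 156.338 → 156

(172, 101, 156)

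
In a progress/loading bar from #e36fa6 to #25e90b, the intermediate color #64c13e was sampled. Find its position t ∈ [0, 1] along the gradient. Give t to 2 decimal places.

Invert the lerp on the R channel (largest span, 190): t = (100 − 227) / (37 − 227) = -127/-190 = 0.66842.
Check on G: (193 − 111)/(233 − 111) = 0.6721 ✓

0.67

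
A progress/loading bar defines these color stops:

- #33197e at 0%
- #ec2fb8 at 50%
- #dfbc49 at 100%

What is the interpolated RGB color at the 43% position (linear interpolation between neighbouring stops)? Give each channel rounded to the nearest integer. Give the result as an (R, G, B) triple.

(210, 44, 176)

43% lies between the 0% and 50% stops, so the local fraction is t = (43 − 0)/(50 − 0) = 43/50 ≈ 0.86.
#33197e → (51, 25, 126); #ec2fb8 → (236, 47, 184).
R = 51 + 0.86 × (236 − 51) = 210.1 → 210
G = 25 + 0.86 × (47 − 25) = 43.92 → 44
B = 126 + 0.86 × (184 − 126) = 175.88 → 176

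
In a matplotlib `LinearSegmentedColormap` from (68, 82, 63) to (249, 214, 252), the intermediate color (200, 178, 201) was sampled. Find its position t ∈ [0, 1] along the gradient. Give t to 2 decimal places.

Invert the lerp on the B channel (largest span, 189): t = (201 − 63) / (252 − 63) = 138/189 = 0.73016.
Check on R: (200 − 68)/(249 − 68) = 0.7293 ✓

0.73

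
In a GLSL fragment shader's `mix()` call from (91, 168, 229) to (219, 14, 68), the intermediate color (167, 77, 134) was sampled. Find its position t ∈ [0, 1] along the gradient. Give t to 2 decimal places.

Invert the lerp on the B channel (largest span, 161): t = (134 − 229) / (68 − 229) = -95/-161 = 0.59006.
Check on R: (167 − 91)/(219 − 91) = 0.5938 ✓

0.59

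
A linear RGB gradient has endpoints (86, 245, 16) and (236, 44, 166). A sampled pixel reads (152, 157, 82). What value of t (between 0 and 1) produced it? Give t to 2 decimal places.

0.44

Invert the lerp on the G channel (largest span, 201): t = (157 − 245) / (44 − 245) = -88/-201 = 0.43781.
Check on R: (152 − 86)/(236 − 86) = 0.44 ✓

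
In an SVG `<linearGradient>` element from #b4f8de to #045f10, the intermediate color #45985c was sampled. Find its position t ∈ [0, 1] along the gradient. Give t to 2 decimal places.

Invert the lerp on the B channel (largest span, 206): t = (92 − 222) / (16 − 222) = -130/-206 = 0.63107.
Check on R: (69 − 180)/(4 − 180) = 0.6307 ✓

0.63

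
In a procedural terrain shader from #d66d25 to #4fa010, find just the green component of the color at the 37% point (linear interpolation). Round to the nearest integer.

G₁ = 109 (from #d66d25), G₂ = 160 (from #4fa010).
G = 109 + 0.37 × (160 − 109) = 127.87 → 128

128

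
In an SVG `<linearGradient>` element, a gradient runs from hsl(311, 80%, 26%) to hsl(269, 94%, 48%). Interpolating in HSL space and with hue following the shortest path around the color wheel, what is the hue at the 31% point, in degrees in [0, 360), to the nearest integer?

Hue arc: Δh = 269 − 311 = -42° (|Δh| ≤ 180, already the shorter path).
H = 311 + 0.31 × (-42) = 297.98 → 298°

298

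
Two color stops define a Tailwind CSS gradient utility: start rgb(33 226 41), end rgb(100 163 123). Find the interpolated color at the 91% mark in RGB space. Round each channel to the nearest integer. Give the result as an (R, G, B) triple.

91% corresponds to t = 0.91.
R = 33 + 0.91 × (100 − 33) = 33 + 0.91 × 67 = 93.97 → 94
G = 226 + 0.91 × (163 − 226) = 226 + 0.91 × -63 = 168.67 → 169
B = 41 + 0.91 × (123 − 41) = 41 + 0.91 × 82 = 115.62 → 116
So the blended color is (94, 169, 116), about #5ea974.

(94, 169, 116)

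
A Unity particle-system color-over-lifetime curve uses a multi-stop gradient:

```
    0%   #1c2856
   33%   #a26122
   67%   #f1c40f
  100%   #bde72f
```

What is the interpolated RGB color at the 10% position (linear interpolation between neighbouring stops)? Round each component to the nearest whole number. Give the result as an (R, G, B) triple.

10% lies between the 0% and 33% stops, so the local fraction is t = (10 − 0)/(33 − 0) = 10/33 ≈ 0.303.
#1c2856 → (28, 40, 86); #a26122 → (162, 97, 34).
R = 28 + 0.303 × (162 − 28) = 68.602 → 69
G = 40 + 0.303 × (97 − 40) = 57.271 → 57
B = 86 + 0.303 × (34 − 86) = 70.244 → 70

(69, 57, 70)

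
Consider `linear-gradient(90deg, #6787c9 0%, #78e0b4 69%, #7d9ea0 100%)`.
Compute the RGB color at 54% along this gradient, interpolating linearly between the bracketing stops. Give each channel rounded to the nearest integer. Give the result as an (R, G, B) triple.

54% lies between the 0% and 69% stops, so the local fraction is t = (54 − 0)/(69 − 0) = 54/69 ≈ 0.7826.
#6787c9 → (103, 135, 201); #78e0b4 → (120, 224, 180).
R = 103 + 0.7826 × (120 − 103) = 116.304 → 116
G = 135 + 0.7826 × (224 − 135) = 204.651 → 205
B = 201 + 0.7826 × (180 − 201) = 184.565 → 185

(116, 205, 185)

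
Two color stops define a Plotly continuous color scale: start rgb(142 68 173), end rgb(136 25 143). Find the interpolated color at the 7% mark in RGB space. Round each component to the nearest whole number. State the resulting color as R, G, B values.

7% corresponds to t = 0.07.
R = 142 + 0.07 × (136 − 142) = 142 + 0.07 × -6 = 141.58 → 142
G = 68 + 0.07 × (25 − 68) = 68 + 0.07 × -43 = 64.99 → 65
B = 173 + 0.07 × (143 − 173) = 173 + 0.07 × -30 = 170.9 → 171

(142, 65, 171)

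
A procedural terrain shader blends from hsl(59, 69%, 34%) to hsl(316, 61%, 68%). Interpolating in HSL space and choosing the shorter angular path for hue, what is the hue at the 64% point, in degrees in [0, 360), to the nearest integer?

353

Hue: 316 − 59 = 257°, but |257| > 180 so the shorter arc goes the other way: Δh = 257 − 360 = -103°.
H = 59 + 0.64 × (-103) = -6.92 → -7 → -7 mod 360 = 353°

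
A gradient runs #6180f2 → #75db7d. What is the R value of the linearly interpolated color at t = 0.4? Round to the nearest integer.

105

R₁ = 97 (from #6180f2), R₂ = 117 (from #75db7d).
R = 97 + 0.4 × (117 − 97) = 105 → 105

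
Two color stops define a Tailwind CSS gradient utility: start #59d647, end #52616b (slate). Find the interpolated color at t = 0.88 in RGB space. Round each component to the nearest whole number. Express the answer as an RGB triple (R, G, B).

(83, 111, 103)

#59d647 → (89, 214, 71); #52616b → (82, 97, 107).
R = 89 + 0.88 × (82 − 89) = 89 + 0.88 × -7 = 82.84 → 83
G = 214 + 0.88 × (97 − 214) = 214 + 0.88 × -117 = 111.04 → 111
B = 71 + 0.88 × (107 − 71) = 71 + 0.88 × 36 = 102.68 → 103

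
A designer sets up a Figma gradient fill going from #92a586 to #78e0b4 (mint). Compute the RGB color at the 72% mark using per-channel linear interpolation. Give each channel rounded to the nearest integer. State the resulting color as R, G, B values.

(127, 207, 167)

#92a586 → (146, 165, 134); #78e0b4 → (120, 224, 180).
72% corresponds to t = 0.72.
R = 146 + 0.72 × (120 − 146) = 146 + 0.72 × -26 = 127.28 → 127
G = 165 + 0.72 × (224 − 165) = 165 + 0.72 × 59 = 207.48 → 207
B = 134 + 0.72 × (180 − 134) = 134 + 0.72 × 46 = 167.12 → 167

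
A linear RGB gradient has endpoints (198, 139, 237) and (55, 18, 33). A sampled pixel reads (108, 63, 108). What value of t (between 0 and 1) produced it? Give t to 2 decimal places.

0.63

Invert the lerp on the B channel (largest span, 204): t = (108 − 237) / (33 − 237) = -129/-204 = 0.63235.
Check on R: (108 − 198)/(55 − 198) = 0.6294 ✓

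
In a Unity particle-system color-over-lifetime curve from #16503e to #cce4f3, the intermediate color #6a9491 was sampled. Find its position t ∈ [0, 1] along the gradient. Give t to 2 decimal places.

0.46

Invert the lerp on the R channel (largest span, 182): t = (106 − 22) / (204 − 22) = 84/182 = 0.46154.
Check on G: (148 − 80)/(228 − 80) = 0.4595 ✓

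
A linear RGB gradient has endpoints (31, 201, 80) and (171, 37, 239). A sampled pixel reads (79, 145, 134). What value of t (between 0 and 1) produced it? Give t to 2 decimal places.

0.34

Invert the lerp on the G channel (largest span, 164): t = (145 − 201) / (37 − 201) = -56/-164 = 0.34146.
Check on R: (79 − 31)/(171 − 31) = 0.3429 ✓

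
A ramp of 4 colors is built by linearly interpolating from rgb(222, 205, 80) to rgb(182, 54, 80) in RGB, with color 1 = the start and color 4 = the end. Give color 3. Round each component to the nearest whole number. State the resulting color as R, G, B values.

(195, 104, 80)

With 4 swatches and endpoints inclusive, swatch 3 sits at t = (3 − 1)/(4 − 1) = 2/3 ≈ 0.6667.
R = 222 + 0.6667 × (182 − 222) = 195.332 → 195
G = 205 + 0.6667 × (54 − 205) = 104.328 → 104
B = 80 + 0.6667 × (80 − 80) = 80 → 80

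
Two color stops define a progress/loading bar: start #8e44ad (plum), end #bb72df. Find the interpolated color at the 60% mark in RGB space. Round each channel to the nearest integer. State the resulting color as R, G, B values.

#8e44ad → (142, 68, 173); #bb72df → (187, 114, 223).
60% corresponds to t = 0.6.
R = 142 + 0.6 × (187 − 142) = 142 + 0.6 × 45 = 169 → 169
G = 68 + 0.6 × (114 − 68) = 68 + 0.6 × 46 = 95.6 → 96
B = 173 + 0.6 × (223 − 173) = 173 + 0.6 × 50 = 203 → 203

(169, 96, 203)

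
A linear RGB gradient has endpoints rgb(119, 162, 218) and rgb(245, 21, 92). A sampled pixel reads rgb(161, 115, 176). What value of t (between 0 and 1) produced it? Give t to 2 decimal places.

Invert the lerp on the G channel (largest span, 141): t = (115 − 162) / (21 − 162) = -47/-141 = 0.33333.
Check on R: (161 − 119)/(245 − 119) = 0.3333 ✓

0.33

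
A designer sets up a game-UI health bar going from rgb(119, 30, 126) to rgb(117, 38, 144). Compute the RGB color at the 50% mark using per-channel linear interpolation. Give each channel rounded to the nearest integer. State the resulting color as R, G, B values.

(118, 34, 135)

50% corresponds to t = 0.5.
R = 119 + 0.5 × (117 − 119) = 119 + 0.5 × -2 = 118 → 118
G = 30 + 0.5 × (38 − 30) = 30 + 0.5 × 8 = 34 → 34
B = 126 + 0.5 × (144 − 126) = 126 + 0.5 × 18 = 135 → 135
So the blended color is (118, 34, 135), about #762287.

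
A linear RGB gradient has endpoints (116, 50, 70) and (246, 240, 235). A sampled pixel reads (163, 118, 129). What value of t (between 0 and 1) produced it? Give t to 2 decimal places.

Invert the lerp on the G channel (largest span, 190): t = (118 − 50) / (240 − 50) = 68/190 = 0.35789.
Check on R: (163 − 116)/(246 − 116) = 0.3615 ✓

0.36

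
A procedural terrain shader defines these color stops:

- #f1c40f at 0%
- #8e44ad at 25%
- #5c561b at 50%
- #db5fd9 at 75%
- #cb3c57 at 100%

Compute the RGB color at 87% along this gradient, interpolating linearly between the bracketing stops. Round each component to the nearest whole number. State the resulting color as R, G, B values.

(211, 78, 155)

87% lies between the 75% and 100% stops, so the local fraction is t = (87 − 75)/(100 − 75) = 12/25 ≈ 0.48.
#db5fd9 → (219, 95, 217); #cb3c57 → (203, 60, 87).
R = 219 + 0.48 × (203 − 219) = 211.32 → 211
G = 95 + 0.48 × (60 − 95) = 78.2 → 78
B = 217 + 0.48 × (87 − 217) = 154.6 → 155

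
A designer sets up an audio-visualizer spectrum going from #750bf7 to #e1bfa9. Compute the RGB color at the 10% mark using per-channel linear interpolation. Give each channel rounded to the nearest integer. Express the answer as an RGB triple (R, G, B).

#750bf7 → (117, 11, 247); #e1bfa9 → (225, 191, 169).
10% corresponds to t = 0.1.
R = 117 + 0.1 × (225 − 117) = 117 + 0.1 × 108 = 127.8 → 128
G = 11 + 0.1 × (191 − 11) = 11 + 0.1 × 180 = 29 → 29
B = 247 + 0.1 × (169 − 247) = 247 + 0.1 × -78 = 239.2 → 239

(128, 29, 239)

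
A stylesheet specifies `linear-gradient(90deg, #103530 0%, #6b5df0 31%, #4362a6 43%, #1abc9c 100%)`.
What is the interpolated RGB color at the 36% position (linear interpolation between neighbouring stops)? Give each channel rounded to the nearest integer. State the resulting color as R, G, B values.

(90, 95, 209)

36% lies between the 31% and 43% stops, so the local fraction is t = (36 − 31)/(43 − 31) = 5/12 ≈ 0.4167.
#6b5df0 → (107, 93, 240); #4362a6 → (67, 98, 166).
R = 107 + 0.4167 × (67 − 107) = 90.332 → 90
G = 93 + 0.4167 × (98 − 93) = 95.084 → 95
B = 240 + 0.4167 × (166 − 240) = 209.164 → 209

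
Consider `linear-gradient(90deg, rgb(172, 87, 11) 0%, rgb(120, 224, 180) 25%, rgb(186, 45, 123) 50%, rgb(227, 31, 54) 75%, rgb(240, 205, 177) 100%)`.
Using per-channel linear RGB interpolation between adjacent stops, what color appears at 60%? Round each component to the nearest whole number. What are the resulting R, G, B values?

60% lies between the 50% and 75% stops, so the local fraction is t = (60 − 50)/(75 − 50) = 10/25 ≈ 0.4.
R = 186 + 0.4 × (227 − 186) = 202.4 → 202
G = 45 + 0.4 × (31 − 45) = 39.4 → 39
B = 123 + 0.4 × (54 − 123) = 95.4 → 95

(202, 39, 95)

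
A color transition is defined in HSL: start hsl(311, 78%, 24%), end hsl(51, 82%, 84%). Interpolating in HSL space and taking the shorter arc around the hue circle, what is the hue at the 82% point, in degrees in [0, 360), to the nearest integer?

Hue: 51 − 311 = -260°, but |-260| > 180 so the shorter arc goes the other way: Δh = -260 + 360 = 100°.
H = 311 + 0.82 × (100) = 393 → 393 → 393 mod 360 = 33°

33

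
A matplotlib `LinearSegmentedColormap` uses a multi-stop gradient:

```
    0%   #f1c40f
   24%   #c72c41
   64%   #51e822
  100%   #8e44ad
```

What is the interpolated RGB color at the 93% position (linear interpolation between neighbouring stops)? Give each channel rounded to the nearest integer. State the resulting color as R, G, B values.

(130, 100, 146)

93% lies between the 64% and 100% stops, so the local fraction is t = (93 − 64)/(100 − 64) = 29/36 ≈ 0.8056.
#51e822 → (81, 232, 34); #8e44ad → (142, 68, 173).
R = 81 + 0.8056 × (142 − 81) = 130.142 → 130
G = 232 + 0.8056 × (68 − 232) = 99.882 → 100
B = 34 + 0.8056 × (173 − 34) = 145.978 → 146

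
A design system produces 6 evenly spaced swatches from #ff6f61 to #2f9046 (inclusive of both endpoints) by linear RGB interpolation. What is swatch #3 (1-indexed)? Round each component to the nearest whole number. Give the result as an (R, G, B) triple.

With 6 swatches and endpoints inclusive, swatch 3 sits at t = (3 − 1)/(6 − 1) = 2/5 ≈ 0.4.
#ff6f61 → (255, 111, 97); #2f9046 → (47, 144, 70).
R = 255 + 0.4 × (47 − 255) = 171.8 → 172
G = 111 + 0.4 × (144 − 111) = 124.2 → 124
B = 97 + 0.4 × (70 − 97) = 86.2 → 86

(172, 124, 86)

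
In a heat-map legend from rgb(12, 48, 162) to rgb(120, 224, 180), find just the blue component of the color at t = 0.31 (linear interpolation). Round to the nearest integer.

168

B = 162 + 0.31 × (180 − 162) = 167.58 → 168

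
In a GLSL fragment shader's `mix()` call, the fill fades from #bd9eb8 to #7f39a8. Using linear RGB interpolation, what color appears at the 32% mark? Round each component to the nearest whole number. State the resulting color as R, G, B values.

(169, 126, 179)

#bd9eb8 → (189, 158, 184); #7f39a8 → (127, 57, 168).
32% corresponds to t = 0.32.
R = 189 + 0.32 × (127 − 189) = 189 + 0.32 × -62 = 169.16 → 169
G = 158 + 0.32 × (57 − 158) = 158 + 0.32 × -101 = 125.68 → 126
B = 184 + 0.32 × (168 − 184) = 184 + 0.32 × -16 = 178.88 → 179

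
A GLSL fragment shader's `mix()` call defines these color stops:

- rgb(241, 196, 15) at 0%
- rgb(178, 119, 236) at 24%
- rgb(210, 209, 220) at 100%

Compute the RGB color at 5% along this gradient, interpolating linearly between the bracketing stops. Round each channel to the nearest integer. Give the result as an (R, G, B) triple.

5% lies between the 0% and 24% stops, so the local fraction is t = (5 − 0)/(24 − 0) = 5/24 ≈ 0.2083.
R = 241 + 0.2083 × (178 − 241) = 227.877 → 228
G = 196 + 0.2083 × (119 − 196) = 179.961 → 180
B = 15 + 0.2083 × (236 − 15) = 61.034 → 61

(228, 180, 61)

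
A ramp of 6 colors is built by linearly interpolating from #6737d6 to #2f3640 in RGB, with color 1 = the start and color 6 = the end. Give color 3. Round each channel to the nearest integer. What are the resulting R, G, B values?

With 6 swatches and endpoints inclusive, swatch 3 sits at t = (3 − 1)/(6 − 1) = 2/5 ≈ 0.4.
#6737d6 → (103, 55, 214); #2f3640 → (47, 54, 64).
R = 103 + 0.4 × (47 − 103) = 80.6 → 81
G = 55 + 0.4 × (54 − 55) = 54.6 → 55
B = 214 + 0.4 × (64 − 214) = 154 → 154

(81, 55, 154)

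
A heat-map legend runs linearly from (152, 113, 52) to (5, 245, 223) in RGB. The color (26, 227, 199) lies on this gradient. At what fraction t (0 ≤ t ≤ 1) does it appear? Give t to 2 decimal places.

0.86

Invert the lerp on the B channel (largest span, 171): t = (199 − 52) / (223 − 52) = 147/171 = 0.85965.
Check on R: (26 − 152)/(5 − 152) = 0.8571 ✓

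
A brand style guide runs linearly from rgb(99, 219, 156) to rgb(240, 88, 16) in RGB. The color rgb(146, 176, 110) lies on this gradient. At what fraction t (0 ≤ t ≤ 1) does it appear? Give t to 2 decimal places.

Invert the lerp on the R channel (largest span, 141): t = (146 − 99) / (240 − 99) = 47/141 = 0.33333.
Check on G: (176 − 219)/(88 − 219) = 0.3282 ✓

0.33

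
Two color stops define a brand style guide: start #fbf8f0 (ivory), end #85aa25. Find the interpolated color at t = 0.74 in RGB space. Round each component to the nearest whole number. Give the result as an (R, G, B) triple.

#fbf8f0 → (251, 248, 240); #85aa25 → (133, 170, 37).
R = 251 + 0.74 × (133 − 251) = 251 + 0.74 × -118 = 163.68 → 164
G = 248 + 0.74 × (170 − 248) = 248 + 0.74 × -78 = 190.28 → 190
B = 240 + 0.74 × (37 − 240) = 240 + 0.74 × -203 = 89.78 → 90

(164, 190, 90)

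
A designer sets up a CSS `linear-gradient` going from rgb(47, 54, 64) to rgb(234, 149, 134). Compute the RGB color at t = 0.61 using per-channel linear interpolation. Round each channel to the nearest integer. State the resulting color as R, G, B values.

(161, 112, 107)

R = 47 + 0.61 × (234 − 47) = 47 + 0.61 × 187 = 161.07 → 161
G = 54 + 0.61 × (149 − 54) = 54 + 0.61 × 95 = 111.95 → 112
B = 64 + 0.61 × (134 − 64) = 64 + 0.61 × 70 = 106.7 → 107
So the blended color is (161, 112, 107), about #a1706b.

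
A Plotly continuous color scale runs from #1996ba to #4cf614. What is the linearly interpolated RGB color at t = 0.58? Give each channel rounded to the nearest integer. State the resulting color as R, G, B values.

(55, 206, 90)

#1996ba → (25, 150, 186); #4cf614 → (76, 246, 20).
R = 25 + 0.58 × (76 − 25) = 25 + 0.58 × 51 = 54.58 → 55
G = 150 + 0.58 × (246 − 150) = 150 + 0.58 × 96 = 205.68 → 206
B = 186 + 0.58 × (20 − 186) = 186 + 0.58 × -166 = 89.72 → 90
So the blended color is (55, 206, 90), about #37ce5a.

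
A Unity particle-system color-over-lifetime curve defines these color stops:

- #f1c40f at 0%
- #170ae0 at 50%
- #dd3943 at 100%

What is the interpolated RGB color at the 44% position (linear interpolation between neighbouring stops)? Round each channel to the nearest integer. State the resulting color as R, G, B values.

44% lies between the 0% and 50% stops, so the local fraction is t = (44 − 0)/(50 − 0) = 44/50 ≈ 0.88.
#f1c40f → (241, 196, 15); #170ae0 → (23, 10, 224).
R = 241 + 0.88 × (23 − 241) = 49.16 → 49
G = 196 + 0.88 × (10 − 196) = 32.32 → 32
B = 15 + 0.88 × (224 − 15) = 198.92 → 199

(49, 32, 199)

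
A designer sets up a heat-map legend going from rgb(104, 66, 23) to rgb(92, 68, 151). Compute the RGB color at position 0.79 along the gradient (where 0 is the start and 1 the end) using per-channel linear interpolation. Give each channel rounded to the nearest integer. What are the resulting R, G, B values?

R = 104 + 0.79 × (92 − 104) = 104 + 0.79 × -12 = 94.52 → 95
G = 66 + 0.79 × (68 − 66) = 66 + 0.79 × 2 = 67.58 → 68
B = 23 + 0.79 × (151 − 23) = 23 + 0.79 × 128 = 124.12 → 124
So the blended color is (95, 68, 124), about #5f447c.

(95, 68, 124)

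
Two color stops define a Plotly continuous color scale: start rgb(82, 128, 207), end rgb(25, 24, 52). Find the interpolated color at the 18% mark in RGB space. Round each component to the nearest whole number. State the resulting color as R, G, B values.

(72, 109, 179)

18% corresponds to t = 0.18.
R = 82 + 0.18 × (25 − 82) = 82 + 0.18 × -57 = 71.74 → 72
G = 128 + 0.18 × (24 − 128) = 128 + 0.18 × -104 = 109.28 → 109
B = 207 + 0.18 × (52 − 207) = 207 + 0.18 × -155 = 179.1 → 179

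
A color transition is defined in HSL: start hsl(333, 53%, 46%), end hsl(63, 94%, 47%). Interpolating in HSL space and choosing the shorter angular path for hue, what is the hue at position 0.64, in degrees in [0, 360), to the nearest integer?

31

Hue: 63 − 333 = -270°, but |-270| > 180 so the shorter arc goes the other way: Δh = -270 + 360 = 90°.
H = 333 + 0.64 × (90) = 390.6 → 391 → 391 mod 360 = 31°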